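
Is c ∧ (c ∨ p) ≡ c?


Compare truth tables:
c | p | φ | ψ
-------------
F | F | F | F
T | F | T | T
F | T | F | F
T | T | T | T
The columns φ and ψ agree on every row.

Yes, they are logically equivalent.


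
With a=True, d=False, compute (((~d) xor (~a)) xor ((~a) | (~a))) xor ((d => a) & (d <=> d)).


Substitute a=True, d=False:
… (earlier sub-steps elided)
~a = False
(~d) xor (~a) = True xor False = True
~a = False
~a = False
(~a) | (~a) = False | False = False
((~d) xor (~a)) xor ((~a) | (~a)) = True xor False = True
d => a = False => True = True
d <=> d = False <=> False = True
(d => a) & (d <=> d) = True & True = True
(((~d) xor (~a)) xor ((~a) | (~a))) xor ((d => a) & (d <=> d)) = True xor True = False

False


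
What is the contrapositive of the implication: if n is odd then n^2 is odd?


The contrapositive of (P → Q) is (¬Q → ¬P); it is logically equivalent to the original.
Here P = 'n is odd' and Q = 'n^2 is odd'.

If not (n^2 is odd), then not (n is odd).


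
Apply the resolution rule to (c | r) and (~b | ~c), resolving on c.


The clauses contain complementary literals c and ~c.
Resolution eliminates this pair and disjoins the remaining literals (merging duplicates).

(r | ~b)


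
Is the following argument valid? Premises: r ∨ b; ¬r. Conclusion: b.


This matches the form of disjunctive syllogism: the conclusion follows in every model of the premises.

Valid.


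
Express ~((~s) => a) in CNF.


Step 1: Rewrite (¬s) → a as ¬(¬s) ∨ a.
Step 2: Negate: ¬(¬(¬s) ∨ a) = (¬s) ∧ ¬a (De Morgan + double negation).

(~s) & (~a)


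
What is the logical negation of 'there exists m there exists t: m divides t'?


Negation flips each quantifier (∀↔∃) and negates the inner predicate.
¬(there exists m there exists t: φ) = for all m for all t: ¬φ.

for all m for all t: NOT(m divides t)


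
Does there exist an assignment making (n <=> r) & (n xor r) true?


Check all 4 assignments over {n, r}:
n | r | φ
---------
False | False | False
True | False | False
False | True | False
True | True | False
No assignment makes the formula true.

Unsatisfiable.


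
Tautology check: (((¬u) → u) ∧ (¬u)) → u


Build the truth table over {u}:
u | φ
-----
F | T
T | T
Every row evaluates to true.

Yes, it is a tautology.


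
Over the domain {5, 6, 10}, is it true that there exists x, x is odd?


Evaluate the predicate on each element: 5:T, 6:F, 10:F.
Witness x = 5 satisfies the predicate.

T


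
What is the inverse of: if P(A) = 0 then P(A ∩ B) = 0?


The inverse of (P → Q) is (¬P → ¬Q). It is equivalent to the converse, not to the original.
Here P = 'P(A) = 0' and Q = 'P(A ∩ B) = 0'.

If not (P(A) = 0), then not (P(A ∩ B) = 0).


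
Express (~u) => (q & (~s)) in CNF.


Step 1: Rewrite (¬u) → (q ∧ (¬s)) as ¬(¬u) ∨ (q ∧ (¬s)).
Step 2: Distribute ∨ over ∧.
Step 3: Eliminate any double negations (¬¬X = X).

(u | q) & (u | (~s))


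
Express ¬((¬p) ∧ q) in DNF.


Step 1: Apply De Morgan: ¬((¬p) ∧ q) = ¬(¬p) ∨ ¬q.
Step 2: Eliminate any double negations (¬¬X = X).

p ∨ (¬q)


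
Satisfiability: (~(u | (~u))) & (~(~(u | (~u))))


Check all 2 assignments over {u}:
u | φ
-----
False | False
True | False
No assignment makes the formula true.

Unsatisfiable.


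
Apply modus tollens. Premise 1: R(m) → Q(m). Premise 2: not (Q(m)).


Modus tollens: from (P → Q) and ¬Q, infer ¬P.
Q = 'Q(m)' is denied; since P → Q, P must also fail.

Not (R(m)).


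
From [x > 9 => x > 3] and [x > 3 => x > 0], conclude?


Hypothetical syllogism: from (P → Q) and (Q → R), infer (P → R).
Chain the two implications through the shared middle term 'x > 3'.

x > 9 => x > 0


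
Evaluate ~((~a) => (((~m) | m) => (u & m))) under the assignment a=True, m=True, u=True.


Substitute a=True, m=True, u=True:
~a = False
~m = False
(~m) | m = False | True = True
u & m = True & True = True
((~m) | m) => (u & m) = True => True = True
(~a) => (((~m) | m) => (u & m)) = False => True = True
~((~a) => (((~m) | m) => (u & m))) = False

False


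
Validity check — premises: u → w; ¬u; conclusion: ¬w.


This is denying the antecedent (fallacy). There exist truth assignments where the premises are all true but the conclusion is false.

Invalid.


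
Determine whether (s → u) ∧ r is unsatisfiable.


Truth table over {r, s, u}:
r | s | u | φ
-------------
F | F | F | F
T | F | F | T
F | T | F | F
T | T | F | F
F | F | T | F
T | F | T | T
F | T | T | F
T | T | T | T
Satisfying assignment at row 2: r=T, s=F, u=F gives T.

No, it is not a contradiction.


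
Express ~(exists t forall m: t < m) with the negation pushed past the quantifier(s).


Negation flips each quantifier (∀↔∃) and negates the inner predicate.
¬(exists t forall m: φ) = forall t exists m: ¬φ.

forall t exists m: ~(t < m)


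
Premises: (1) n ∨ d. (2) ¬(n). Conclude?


Disjunctive syllogism: from (P ∨ Q) and ¬P, infer Q.
One disjunct, 'n', is ruled out; the other must hold.

d


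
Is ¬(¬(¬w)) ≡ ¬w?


Compare truth tables:
w | φ | ψ
---------
F | T | T
T | F | F
The columns φ and ψ agree on every row.

Yes, they are logically equivalent.


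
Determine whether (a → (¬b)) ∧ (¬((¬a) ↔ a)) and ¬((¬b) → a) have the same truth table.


Compare truth tables:
a | b | φ | ψ
-------------
F | F | T | T
T | F | T | F
F | T | T | F
T | T | F | F
They differ at row 2 (a=T, b=F): φ=T but ψ=F.

No, they are not logically equivalent.


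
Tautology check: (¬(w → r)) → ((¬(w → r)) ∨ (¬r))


Build the truth table over {r, w}:
r | w | φ
---------
F | F | T
T | F | T
F | T | T
T | T | T
Every row evaluates to true.

Yes, it is a tautology.


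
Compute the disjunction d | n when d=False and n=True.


Disjunction is false only when both operands are false.
Substitute: d=False, n=True.
False | True evaluates to True.

True


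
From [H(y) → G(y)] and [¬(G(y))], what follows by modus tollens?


Modus tollens: from (P → Q) and ¬Q, infer ¬P.
Q = 'G(y)' is denied; since P → Q, P must also fail.

Not (H(y)).


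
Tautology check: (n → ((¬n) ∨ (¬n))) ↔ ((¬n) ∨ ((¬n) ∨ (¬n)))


Build the truth table over {n}:
n | φ
-----
F | T
T | T
Every row evaluates to true.

Yes, it is a tautology.


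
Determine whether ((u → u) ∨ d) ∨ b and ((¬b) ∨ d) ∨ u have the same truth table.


Compare truth tables:
b | d | u | φ | ψ
-----------------
F | F | F | T | T
T | F | F | T | F
F | T | F | T | T
T | T | F | T | T
F | F | T | T | T
T | F | T | T | T
F | T | T | T | T
T | T | T | T | T
They differ at row 2 (b=T, d=F, u=F): φ=T but ψ=F.

No, they are not logically equivalent.


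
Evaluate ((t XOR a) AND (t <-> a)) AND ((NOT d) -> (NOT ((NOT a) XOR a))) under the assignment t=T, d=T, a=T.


Substitute t=T, d=T, a=T:
t XOR a = T XOR T = F
t <-> a = T <-> T = T
(t XOR a) AND (t <-> a) = F AND T = F
NOT d = F
NOT a = F
(NOT a) XOR a = F XOR T = T
NOT ((NOT a) XOR a) = F
(NOT d) -> (NOT ((NOT a) XOR a)) = F -> F = T
((t XOR a) AND (t <-> a)) AND ((NOT d) -> (NOT ((NOT a) XOR a))) = F AND T = F

F


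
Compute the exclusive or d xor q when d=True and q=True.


Exclusive or is true when exactly one operand is true.
Substitute: d=True, q=True.
True xor True evaluates to False.

False


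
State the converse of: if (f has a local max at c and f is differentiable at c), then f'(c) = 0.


The converse of (P → Q) is (Q → P). It is not in general equivalent to the original.
Here P = '(f has a local max at c and f is differentiable at c)' and Q = 'f'(c) = 0'.

If f'(c) = 0, then (f has a local max at c and f is differentiable at c).


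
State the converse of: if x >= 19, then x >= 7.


The converse of (P → Q) is (Q → P). It is not in general equivalent to the original.
Here P = 'x >= 19' and Q = 'x >= 7'.

If x >= 7, then x >= 19.


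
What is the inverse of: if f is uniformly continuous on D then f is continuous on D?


The inverse of (P → Q) is (¬P → ¬Q). It is equivalent to the converse, not to the original.
Here P = 'f is uniformly continuous on D' and Q = 'f is continuous on D'.

If not (f is uniformly continuous on D), then not (f is continuous on D).


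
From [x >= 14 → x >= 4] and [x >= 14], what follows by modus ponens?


Modus ponens: from (P → Q) and P, infer Q.
P = 'x >= 14' is asserted, and P → Q holds, so Q follows.

x >= 4.


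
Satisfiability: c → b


Search for a satisfying assignment over {b, c}.
Try b=F, c=F: the formula evaluates to T.
A satisfying assignment exists.

Satisfiable.


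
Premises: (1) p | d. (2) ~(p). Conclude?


Disjunctive syllogism: from (P ∨ Q) and ¬P, infer Q.
One disjunct, 'p', is ruled out; the other must hold.

d


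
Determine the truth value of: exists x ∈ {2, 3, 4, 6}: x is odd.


Evaluate the predicate on each element: 2:False, 3:True, 4:False, 6:False.
Witness x = 3 satisfies the predicate.

True


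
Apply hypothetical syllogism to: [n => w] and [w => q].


Hypothetical syllogism: from (P → Q) and (Q → R), infer (P → R).
Chain the two implications through the shared middle term 'w'.

n => q


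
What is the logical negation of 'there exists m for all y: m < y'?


Negation flips each quantifier (∀↔∃) and negates the inner predicate.
¬(there exists m for all y: φ) = for all m there exists y: ¬φ.

for all m there exists y: NOT(m < y)


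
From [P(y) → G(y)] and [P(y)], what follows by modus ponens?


Modus ponens: from (P → Q) and P, infer Q.
P = 'P(y)' is asserted, and P → Q holds, so Q follows.

G(y).


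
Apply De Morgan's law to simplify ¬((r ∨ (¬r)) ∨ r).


De Morgan: the negation of a disjunction is the conjunction of the negations.
Distribute ¬ across ∨, flipping it to ∧, and negate each literal.

((¬r) ∧ r) ∧ (¬r)


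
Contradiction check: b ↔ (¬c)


Truth table over {b, c}:
b | c | φ
---------
F | F | F
T | F | T
F | T | T
T | T | F
Satisfying assignment at row 2: b=T, c=F gives T.

No, it is not a contradiction.


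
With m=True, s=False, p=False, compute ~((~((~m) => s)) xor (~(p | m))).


Substitute m=True, s=False, p=False:
~m = False
(~m) => s = False => False = True
~((~m) => s) = False
p | m = False | True = True
~(p | m) = False
(~((~m) => s)) xor (~(p | m)) = False xor False = False
~((~((~m) => s)) xor (~(p | m))) = True

True


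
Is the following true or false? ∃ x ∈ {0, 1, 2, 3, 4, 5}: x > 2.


Evaluate the predicate on each element: 0:F, 1:F, 2:F, 3:T, 4:T, 5:T.
Witness x = 3 satisfies the predicate.

T


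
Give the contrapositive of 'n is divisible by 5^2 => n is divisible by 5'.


The contrapositive of (P → Q) is (¬Q → ¬P); it is logically equivalent to the original.
Here P = 'n is divisible by 5^2' and Q = 'n is divisible by 5'.

If not (n is divisible by 5), then not (n is divisible by 5^2).


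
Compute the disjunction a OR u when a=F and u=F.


Disjunction is false only when both operands are false.
Substitute: a=F, u=F.
F OR F evaluates to F.

F


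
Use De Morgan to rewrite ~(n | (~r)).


De Morgan: the negation of a disjunction is the conjunction of the negations.
Distribute ~ across |, flipping it to &, and negate each literal.

(~n) & r


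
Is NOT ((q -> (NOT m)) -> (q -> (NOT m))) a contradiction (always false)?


Truth table over {m, q}:
m | q | φ
---------
F | F | F
T | F | F
F | T | F
T | T | F
Every row is false.

Yes, it is a contradiction.


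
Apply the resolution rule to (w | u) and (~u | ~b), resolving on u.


The clauses contain complementary literals u and ~u.
Resolution eliminates this pair and disjoins the remaining literals (merging duplicates).

(w | ~b)


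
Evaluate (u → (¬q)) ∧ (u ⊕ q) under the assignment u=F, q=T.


Substitute u=F, q=T:
¬q = F
u → (¬q) = F → F = T
u ⊕ q = F ⊕ T = T
(u → (¬q)) ∧ (u ⊕ q) = T ∧ T = T

T


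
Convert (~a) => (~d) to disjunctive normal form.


Step 1: Rewrite (¬a) → (¬d) as ¬(¬a) ∨ (¬d).
Step 2: Eliminate any double negations (¬¬X = X).

a | (~d)


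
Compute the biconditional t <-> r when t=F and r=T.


Biconditional is true when both operands have the same truth value.
Substitute: t=F, r=T.
F <-> T evaluates to F.

F


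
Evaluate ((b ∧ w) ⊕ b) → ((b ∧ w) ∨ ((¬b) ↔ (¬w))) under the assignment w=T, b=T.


Substitute w=T, b=T:
b ∧ w = T ∧ T = T
(b ∧ w) ⊕ b = T ⊕ T = F
b ∧ w = T ∧ T = T
¬b = F
¬w = F
(¬b) ↔ (¬w) = F ↔ F = T
(b ∧ w) ∨ ((¬b) ↔ (¬w)) = T ∨ T = T
((b ∧ w) ⊕ b) → ((b ∧ w) ∨ ((¬b) ↔ (¬w))) = F → T = T

T


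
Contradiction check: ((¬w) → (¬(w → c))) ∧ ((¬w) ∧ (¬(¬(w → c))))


Truth table over {c, w}:
c | w | φ
---------
F | F | F
T | F | F
F | T | F
T | T | F
Every row is false.

Yes, it is a contradiction.


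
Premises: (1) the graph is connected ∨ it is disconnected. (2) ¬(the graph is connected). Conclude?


Disjunctive syllogism: from (P ∨ Q) and ¬P, infer Q.
One disjunct, 'the graph is connected', is ruled out; the other must hold.

it is disconnected


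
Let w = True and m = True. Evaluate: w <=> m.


Biconditional is true when both operands have the same truth value.
Substitute: w=True, m=True.
True <=> True evaluates to True.

True


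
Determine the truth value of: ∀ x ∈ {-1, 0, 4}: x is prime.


Evaluate the predicate on each element: -1:F, 0:F, 4:F.
Counterexample x = -1 fails the predicate.

F


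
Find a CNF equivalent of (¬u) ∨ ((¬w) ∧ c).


Step 1: Distribute ∨ over ∧: (¬u) ∨ ((¬w) ∧ c) = ((¬u) ∨ (¬w)) ∧ ((¬u) ∨ c).

((¬u) ∨ (¬w)) ∧ ((¬u) ∨ c)


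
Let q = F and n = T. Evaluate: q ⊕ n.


Exclusive or is true when exactly one operand is true.
Substitute: q=F, n=T.
F ⊕ T evaluates to T.

T


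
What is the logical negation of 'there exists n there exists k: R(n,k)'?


Negation flips each quantifier (∀↔∃) and negates the inner predicate.
¬(there exists n there exists k: φ) = for all n for all k: ¬φ.

for all n for all k: NOT(R(n,k))


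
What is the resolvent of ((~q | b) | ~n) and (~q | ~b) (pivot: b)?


The clauses contain complementary literals b and ~b.
Resolution eliminates this pair and disjoins the remaining literals (merging duplicates).

(~n | ~q)


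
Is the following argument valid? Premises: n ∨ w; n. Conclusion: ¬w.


This is affirming a disjunct (fallacy). There exist truth assignments where the premises are all true but the conclusion is false.

Invalid.


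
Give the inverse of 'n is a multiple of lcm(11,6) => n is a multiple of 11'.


The inverse of (P → Q) is (¬P → ¬Q). It is equivalent to the converse, not to the original.
Here P = 'n is a multiple of lcm(11,6)' and Q = 'n is a multiple of 11'.

If not (n is a multiple of lcm(11,6)), then not (n is a multiple of 11).


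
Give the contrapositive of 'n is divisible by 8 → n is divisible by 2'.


The contrapositive of (P → Q) is (¬Q → ¬P); it is logically equivalent to the original.
Here P = 'n is divisible by 8' and Q = 'n is divisible by 2'.

If not (n is divisible by 2), then not (n is divisible by 8).


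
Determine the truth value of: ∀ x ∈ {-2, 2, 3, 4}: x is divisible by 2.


Evaluate the predicate on each element: -2:T, 2:T, 3:F, 4:T.
Counterexample x = 3 fails the predicate.

F


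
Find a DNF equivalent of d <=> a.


Step 1: d ↔ a is true exactly when both agree: (d ∧ a) ∨ (¬d ∧ ¬a).

(d & a) | ((~d) & (~a))


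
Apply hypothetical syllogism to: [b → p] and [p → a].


Hypothetical syllogism: from (P → Q) and (Q → R), infer (P → R).
Chain the two implications through the shared middle term 'p'.

b → a


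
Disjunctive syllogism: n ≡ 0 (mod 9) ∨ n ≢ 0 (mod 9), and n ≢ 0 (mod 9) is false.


Disjunctive syllogism: from (P ∨ Q) and ¬P, infer Q.
One disjunct, 'n ≢ 0 (mod 9)', is ruled out; the other must hold.

n ≡ 0 (mod 9)


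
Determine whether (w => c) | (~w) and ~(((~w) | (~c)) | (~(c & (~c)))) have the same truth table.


Compare truth tables:
c | w | φ | ψ
-------------
False | False | True | False
True | False | True | False
False | True | False | False
True | True | True | False
They differ at row 1 (c=False, w=False): φ=True but ψ=False.

No, they are not logically equivalent.


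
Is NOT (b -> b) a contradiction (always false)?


Truth table over {b}:
b | φ
-----
F | F
T | F
Every row is false.

Yes, it is a contradiction.


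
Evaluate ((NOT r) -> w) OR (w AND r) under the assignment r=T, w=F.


Substitute r=T, w=F:
NOT r = F
(NOT r) -> w = F -> F = T
w AND r = F AND T = F
((NOT r) -> w) OR (w AND r) = T OR F = T

T


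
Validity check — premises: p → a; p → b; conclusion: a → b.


This is (no valid rule). There exist truth assignments where the premises are all true but the conclusion is false.

Invalid.


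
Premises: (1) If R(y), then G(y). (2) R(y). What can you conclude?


Modus ponens: from (P → Q) and P, infer Q.
P = 'R(y)' is asserted, and P → Q holds, so Q follows.

G(y).


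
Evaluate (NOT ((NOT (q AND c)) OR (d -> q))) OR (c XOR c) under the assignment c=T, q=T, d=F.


Substitute c=T, q=T, d=F:
q AND c = T AND T = T
NOT (q AND c) = F
d -> q = F -> T = T
(NOT (q AND c)) OR (d -> q) = F OR T = T
NOT ((NOT (q AND c)) OR (d -> q)) = F
c XOR c = T XOR T = F
(NOT ((NOT (q AND c)) OR (d -> q))) OR (c XOR c) = F OR F = F

F


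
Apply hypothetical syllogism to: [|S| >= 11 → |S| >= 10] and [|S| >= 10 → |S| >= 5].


Hypothetical syllogism: from (P → Q) and (Q → R), infer (P → R).
Chain the two implications through the shared middle term '|S| >= 10'.

|S| >= 11 → |S| >= 5


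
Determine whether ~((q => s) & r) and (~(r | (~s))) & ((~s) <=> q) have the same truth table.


Compare truth tables:
q | r | s | φ | ψ
-----------------
False | False | False | True | False
True | False | False | True | False
False | True | False | False | False
True | True | False | True | False
False | False | True | True | True
True | False | True | True | False
False | True | True | False | False
True | True | True | False | False
They differ at row 1 (q=False, r=False, s=False): φ=True but ψ=False.

No, they are not logically equivalent.


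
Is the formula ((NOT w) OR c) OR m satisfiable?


Search for a satisfying assignment over {c, m, w}.
Try c=F, m=F, w=F: the formula evaluates to T.
A satisfying assignment exists.

Satisfiable.


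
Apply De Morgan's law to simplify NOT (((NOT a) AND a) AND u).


De Morgan: the negation of a conjunction is the disjunction of the negations.
Distribute NOT across AND, flipping it to OR, and negate each literal.

(a OR (NOT a)) OR (NOT u)


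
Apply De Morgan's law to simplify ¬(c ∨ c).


De Morgan: the negation of a disjunction is the conjunction of the negations.
Distribute ¬ across ∨, flipping it to ∧, and negate each literal.

(¬c) ∧ (¬c)


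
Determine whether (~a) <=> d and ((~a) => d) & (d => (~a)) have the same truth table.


Compare truth tables:
a | d | φ | ψ
-------------
False | False | False | False
True | False | True | True
False | True | True | True
True | True | False | False
The columns φ and ψ agree on every row.

Yes, they are logically equivalent.


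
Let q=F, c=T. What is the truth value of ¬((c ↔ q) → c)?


Substitute q=F, c=T:
c ↔ q = T ↔ F = F
(c ↔ q) → c = F → T = T
¬((c ↔ q) → c) = F

F


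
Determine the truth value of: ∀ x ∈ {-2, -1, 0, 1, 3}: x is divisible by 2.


Evaluate the predicate on each element: -2:T, -1:F, 0:T, 1:F, 3:F.
Counterexample x = -1 fails the predicate.

F


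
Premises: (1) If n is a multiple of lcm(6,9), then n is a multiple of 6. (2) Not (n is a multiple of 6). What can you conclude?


Modus tollens: from (P → Q) and ¬Q, infer ¬P.
Q = 'n is a multiple of 6' is denied; since P → Q, P must also fail.

Not (n is a multiple of lcm(6,9)).


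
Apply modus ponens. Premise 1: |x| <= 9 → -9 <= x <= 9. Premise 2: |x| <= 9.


Modus ponens: from (P → Q) and P, infer Q.
P = '|x| <= 9' is asserted, and P → Q holds, so Q follows.

-9 <= x <= 9.


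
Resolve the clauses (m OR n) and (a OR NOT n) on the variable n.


The clauses contain complementary literals n and NOTn.
Resolution eliminates this pair and disjoins the remaining literals (merging duplicates).

(m OR a)


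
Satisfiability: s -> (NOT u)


Search for a satisfying assignment over {s, u}.
Try s=F, u=F: the formula evaluates to T.
A satisfying assignment exists.

Satisfiable.


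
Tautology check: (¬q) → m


Build the truth table over {m, q}:
m | q | φ
---------
F | F | F
T | F | T
F | T | T
T | T | T
Counterexample at row 1: with m=F, q=F, the formula is F.

No, it is not a tautology.


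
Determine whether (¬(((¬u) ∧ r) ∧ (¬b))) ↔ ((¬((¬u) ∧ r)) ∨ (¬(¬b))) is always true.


Build the truth table over {b, r, u}:
b | r | u | φ
-------------
F | F | F | T
T | F | F | T
F | T | F | T
T | T | F | T
F | F | T | T
T | F | T | T
F | T | T | T
T | T | T | T
Every row evaluates to true.

Yes, it is a tautology.


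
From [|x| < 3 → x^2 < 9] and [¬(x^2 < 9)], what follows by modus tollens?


Modus tollens: from (P → Q) and ¬Q, infer ¬P.
Q = 'x^2 < 9' is denied; since P → Q, P must also fail.

Not (|x| < 3).


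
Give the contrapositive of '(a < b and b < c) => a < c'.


The contrapositive of (P → Q) is (¬Q → ¬P); it is logically equivalent to the original.
Here P = '(a < b and b < c)' and Q = 'a < c'.

If not (a < c), then not ((a < b and b < c)).


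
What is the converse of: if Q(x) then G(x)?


The converse of (P → Q) is (Q → P). It is not in general equivalent to the original.
Here P = 'Q(x)' and Q = 'G(x)'.

If G(x), then Q(x).


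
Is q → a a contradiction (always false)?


Truth table over {a, q}:
a | q | φ
---------
F | F | T
T | F | T
F | T | F
T | T | T
Satisfying assignment at row 1: a=F, q=F gives T.

No, it is not a contradiction.


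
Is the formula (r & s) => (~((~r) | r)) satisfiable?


Search for a satisfying assignment over {r, s}.
Try r=False, s=False: the formula evaluates to True.
A satisfying assignment exists.

Satisfiable.


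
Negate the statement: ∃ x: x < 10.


¬(∀ x: φ) = ∃ x: ¬φ, and ¬(∃ x: φ) = ∀ x: ¬φ.
Apply to the existential statement.

∀ x: ¬(x < 10)


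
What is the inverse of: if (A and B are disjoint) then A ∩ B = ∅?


The inverse of (P → Q) is (¬P → ¬Q). It is equivalent to the converse, not to the original.
Here P = '(A and B are disjoint)' and Q = 'A ∩ B = ∅'.

If not ((A and B are disjoint)), then not (A ∩ B = ∅).


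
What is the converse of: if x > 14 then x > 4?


The converse of (P → Q) is (Q → P). It is not in general equivalent to the original.
Here P = 'x > 14' and Q = 'x > 4'.

If x > 4, then x > 14.


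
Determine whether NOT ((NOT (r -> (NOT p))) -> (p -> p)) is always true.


Build the truth table over {p, r}:
p | r | φ
---------
F | F | F
T | F | F
F | T | F
T | T | F
Counterexample at row 1: with p=F, r=F, the formula is F.

No, it is not a tautology.


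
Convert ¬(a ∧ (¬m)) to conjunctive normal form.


Step 1: Apply De Morgan: ¬(a ∧ (¬m)) = ¬a ∨ ¬(¬m).
Step 2: Eliminate any double negations (¬¬X = X).

(¬a) ∨ m


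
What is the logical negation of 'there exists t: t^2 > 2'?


¬(for all x: φ) = there exists x: ¬φ, and ¬(there exists x: φ) = for all x: ¬φ.
Apply to the existential statement.

for all t: NOT(t^2 > 2)


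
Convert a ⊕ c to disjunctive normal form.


Step 1: a ⊕ c is true exactly when they disagree: (a ∧ ¬c) ∨ (¬a ∧ c).

(a ∧ (¬c)) ∨ ((¬a) ∧ c)


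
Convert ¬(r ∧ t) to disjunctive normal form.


Step 1: Apply De Morgan: ¬(r ∧ t) = ¬r ∨ ¬t.

(¬r) ∨ (¬t)


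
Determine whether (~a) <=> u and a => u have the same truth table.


Compare truth tables:
a | u | φ | ψ
-------------
False | False | False | True
True | False | True | False
False | True | True | True
True | True | False | True
They differ at row 1 (a=False, u=False): φ=False but ψ=True.

No, they are not logically equivalent.


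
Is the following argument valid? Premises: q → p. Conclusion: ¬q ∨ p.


This matches the form of material implication: the conclusion follows in every model of the premises.

Valid.


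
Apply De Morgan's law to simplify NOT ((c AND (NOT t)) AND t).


De Morgan: the negation of a conjunction is the disjunction of the negations.
Distribute NOT across AND, flipping it to OR, and negate each literal.

((NOT c) OR t) OR (NOT t)


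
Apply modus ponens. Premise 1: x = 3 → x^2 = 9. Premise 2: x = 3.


Modus ponens: from (P → Q) and P, infer Q.
P = 'x = 3' is asserted, and P → Q holds, so Q follows.

x^2 = 9.


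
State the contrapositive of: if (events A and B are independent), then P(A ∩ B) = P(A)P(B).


The contrapositive of (P → Q) is (¬Q → ¬P); it is logically equivalent to the original.
Here P = '(events A and B are independent)' and Q = 'P(A ∩ B) = P(A)P(B)'.

If not (P(A ∩ B) = P(A)P(B)), then not ((events A and B are independent)).


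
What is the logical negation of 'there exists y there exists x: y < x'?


Negation flips each quantifier (∀↔∃) and negates the inner predicate.
¬(there exists y there exists x: φ) = for all y for all x: ¬φ.

for all y for all x: NOT(y < x)


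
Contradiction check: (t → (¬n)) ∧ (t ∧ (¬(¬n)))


Truth table over {n, t}:
n | t | φ
---------
F | F | F
T | F | F
F | T | F
T | T | F
Every row is false.

Yes, it is a contradiction.


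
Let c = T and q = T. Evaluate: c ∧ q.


Conjunction is true only when both operands are true.
Substitute: c=T, q=T.
T ∧ T evaluates to T.

T


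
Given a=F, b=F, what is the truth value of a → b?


Implication is false only when antecedent is true and consequent is false.
Substitute: a=F, b=F.
F → F evaluates to T.

T


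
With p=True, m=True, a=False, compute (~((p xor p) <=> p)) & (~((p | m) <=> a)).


Substitute p=True, m=True, a=False:
p xor p = True xor True = False
(p xor p) <=> p = False <=> True = False
~((p xor p) <=> p) = True
p | m = True | True = True
(p | m) <=> a = True <=> False = False
~((p | m) <=> a) = True
(~((p xor p) <=> p)) & (~((p | m) <=> a)) = True & True = True

True


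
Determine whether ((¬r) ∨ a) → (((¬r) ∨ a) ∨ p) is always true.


Build the truth table over {a, p, r}:
a | p | r | φ
-------------
F | F | F | T
T | F | F | T
F | T | F | T
T | T | F | T
F | F | T | T
T | F | T | T
F | T | T | T
T | T | T | T
Every row evaluates to true.

Yes, it is a tautology.


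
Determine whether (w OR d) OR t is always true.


Build the truth table over {d, t, w}:
d | t | w | φ
-------------
F | F | F | F
T | F | F | T
F | T | F | T
T | T | F | T
F | F | T | T
T | F | T | T
F | T | T | T
T | T | T | T
Counterexample at row 1: with d=F, t=F, w=F, the formula is F.

No, it is not a tautology.


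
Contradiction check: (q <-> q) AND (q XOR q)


Truth table over {q}:
q | φ
-----
F | F
T | F
Every row is false.

Yes, it is a contradiction.


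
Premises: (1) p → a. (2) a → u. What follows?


Hypothetical syllogism: from (P → Q) and (Q → R), infer (P → R).
Chain the two implications through the shared middle term 'a'.

p → u


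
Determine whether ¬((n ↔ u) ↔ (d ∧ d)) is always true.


Build the truth table over {d, n, u}:
d | n | u | φ
-------------
F | F | F | T
T | F | F | F
F | T | F | F
T | T | F | T
F | F | T | F
T | F | T | T
F | T | T | T
T | T | T | F
Counterexample at row 2: with d=T, n=F, u=F, the formula is F.

No, it is not a tautology.


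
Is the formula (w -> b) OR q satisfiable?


Search for a satisfying assignment over {b, q, w}.
Try b=F, q=F, w=F: the formula evaluates to T.
A satisfying assignment exists.

Satisfiable.


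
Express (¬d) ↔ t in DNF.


Step 1: (¬d) ↔ t is true exactly when both agree: ((¬d) ∧ t) ∨ (¬(¬d) ∧ ¬t).
Step 2: Eliminate any double negations (¬¬X = X).

((¬d) ∧ t) ∨ (d ∧ (¬t))


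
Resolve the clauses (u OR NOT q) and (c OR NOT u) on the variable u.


The clauses contain complementary literals u and NOTu.
Resolution eliminates this pair and disjoins the remaining literals (merging duplicates).

(NOT q OR c)


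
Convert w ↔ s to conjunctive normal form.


Step 1: Rewrite w ↔ s as (w → s) ∧ (s → w).
Step 2: Rewrite each implication as a disjunction.

((¬w) ∨ s) ∧ ((¬s) ∨ w)


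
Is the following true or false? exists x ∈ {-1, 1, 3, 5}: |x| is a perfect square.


Evaluate the predicate on each element: -1:True, 1:True, 3:False, 5:False.
Witness x = -1 satisfies the predicate.

True


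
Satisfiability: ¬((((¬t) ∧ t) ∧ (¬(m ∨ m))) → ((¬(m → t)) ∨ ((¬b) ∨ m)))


Check all 8 assignments over {b, m, t}:
b | m | t | φ
-------------
F | F | F | F
T | F | F | F
F | T | F | F
T | T | F | F
F | F | T | F
T | F | T | F
F | T | T | F
T | T | T | F
No assignment makes the formula true.

Unsatisfiable.


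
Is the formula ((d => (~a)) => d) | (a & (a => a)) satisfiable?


Search for a satisfying assignment over {a, d}.
Try a=True, d=False: the formula evaluates to True.
A satisfying assignment exists.

Satisfiable.


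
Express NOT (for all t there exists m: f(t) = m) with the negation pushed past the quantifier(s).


Negation flips each quantifier (∀↔∃) and negates the inner predicate.
¬(for all t there exists m: φ) = there exists t for all m: ¬φ.

there exists t for all m: NOT(f(t) = m)


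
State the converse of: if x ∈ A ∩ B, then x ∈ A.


The converse of (P → Q) is (Q → P). It is not in general equivalent to the original.
Here P = 'x ∈ A ∩ B' and Q = 'x ∈ A'.

If x ∈ A, then x ∈ A ∩ B.


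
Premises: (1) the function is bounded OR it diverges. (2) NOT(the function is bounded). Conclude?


Disjunctive syllogism: from (P ∨ Q) and ¬P, infer Q.
One disjunct, 'the function is bounded', is ruled out; the other must hold.

it diverges


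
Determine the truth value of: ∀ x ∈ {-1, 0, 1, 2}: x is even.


Evaluate the predicate on each element: -1:F, 0:T, 1:F, 2:T.
Counterexample x = -1 fails the predicate.

F


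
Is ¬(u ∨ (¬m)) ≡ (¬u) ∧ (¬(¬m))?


Compare truth tables:
m | u | φ | ψ
-------------
F | F | F | F
T | F | T | T
F | T | F | F
T | T | F | F
The columns φ and ψ agree on every row.

Yes, they are logically equivalent.


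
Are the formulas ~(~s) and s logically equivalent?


Compare truth tables:
s | φ | ψ
---------
False | False | False
True | True | True
The columns φ and ψ agree on every row.

Yes, they are logically equivalent.


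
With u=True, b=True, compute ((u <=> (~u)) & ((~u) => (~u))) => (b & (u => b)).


Substitute u=True, b=True:
~u = False
u <=> (~u) = True <=> False = False
~u = False
~u = False
(~u) => (~u) = False => False = True
(u <=> (~u)) & ((~u) => (~u)) = False & True = False
u => b = True => True = True
b & (u => b) = True & True = True
((u <=> (~u)) & ((~u) => (~u))) => (b & (u => b)) = False => True = True

True


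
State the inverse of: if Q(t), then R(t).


The inverse of (P → Q) is (¬P → ¬Q). It is equivalent to the converse, not to the original.
Here P = 'Q(t)' and Q = 'R(t)'.

If not (Q(t)), then not (R(t)).


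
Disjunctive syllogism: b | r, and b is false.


Disjunctive syllogism: from (P ∨ Q) and ¬P, infer Q.
One disjunct, 'b', is ruled out; the other must hold.

r


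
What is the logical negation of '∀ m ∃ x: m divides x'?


Negation flips each quantifier (∀↔∃) and negates the inner predicate.
¬(∀ m ∃ x: φ) = ∃ m ∀ x: ¬φ.

∃ m ∀ x: ¬(m divides x)


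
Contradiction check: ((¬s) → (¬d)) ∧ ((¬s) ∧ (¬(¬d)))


Truth table over {d, s}:
d | s | φ
---------
F | F | F
T | F | F
F | T | F
T | T | F
Every row is false.

Yes, it is a contradiction.


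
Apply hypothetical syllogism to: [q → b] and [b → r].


Hypothetical syllogism: from (P → Q) and (Q → R), infer (P → R).
Chain the two implications through the shared middle term 'b'.

q → r


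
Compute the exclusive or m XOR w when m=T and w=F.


Exclusive or is true when exactly one operand is true.
Substitute: m=T, w=F.
T XOR F evaluates to T.

T


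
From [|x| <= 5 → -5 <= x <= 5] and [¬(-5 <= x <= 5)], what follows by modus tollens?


Modus tollens: from (P → Q) and ¬Q, infer ¬P.
Q = '-5 <= x <= 5' is denied; since P → Q, P must also fail.

Not (|x| <= 5).


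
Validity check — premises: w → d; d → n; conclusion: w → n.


This matches the form of hypothetical syllogism: the conclusion follows in every model of the premises.

Valid.


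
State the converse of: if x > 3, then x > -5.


The converse of (P → Q) is (Q → P). It is not in general equivalent to the original.
Here P = 'x > 3' and Q = 'x > -5'.

If x > -5, then x > 3.


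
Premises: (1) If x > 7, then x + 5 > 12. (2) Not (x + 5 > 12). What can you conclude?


Modus tollens: from (P → Q) and ¬Q, infer ¬P.
Q = 'x + 5 > 12' is denied; since P → Q, P must also fail.

Not (x > 7).


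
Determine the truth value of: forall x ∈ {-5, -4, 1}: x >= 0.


Evaluate the predicate on each element: -5:False, -4:False, 1:True.
Counterexample x = -5 fails the predicate.

False


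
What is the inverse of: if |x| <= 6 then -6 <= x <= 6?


The inverse of (P → Q) is (¬P → ¬Q). It is equivalent to the converse, not to the original.
Here P = '|x| <= 6' and Q = '-6 <= x <= 6'.

If not (|x| <= 6), then not (-6 <= x <= 6).


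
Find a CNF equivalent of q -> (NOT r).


Step 1: Rewrite q → (¬r) as ¬q ∨ (¬r).

(NOT q) OR (NOT r)


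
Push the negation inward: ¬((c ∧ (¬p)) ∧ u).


De Morgan: the negation of a conjunction is the disjunction of the negations.
Distribute ¬ across ∧, flipping it to ∨, and negate each literal.

((¬c) ∨ p) ∨ (¬u)


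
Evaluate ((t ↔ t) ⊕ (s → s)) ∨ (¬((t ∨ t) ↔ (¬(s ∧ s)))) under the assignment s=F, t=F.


Substitute s=F, t=F:
t ↔ t = F ↔ F = T
s → s = F → F = T
(t ↔ t) ⊕ (s → s) = T ⊕ T = F
t ∨ t = F ∨ F = F
s ∧ s = F ∧ F = F
¬(s ∧ s) = T
(t ∨ t) ↔ (¬(s ∧ s)) = F ↔ T = F
¬((t ∨ t) ↔ (¬(s ∧ s))) = T
((t ↔ t) ⊕ (s → s)) ∨ (¬((t ∨ t) ↔ (¬(s ∧ s)))) = F ∨ T = T

T


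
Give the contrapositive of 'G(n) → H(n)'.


The contrapositive of (P → Q) is (¬Q → ¬P); it is logically equivalent to the original.
Here P = 'G(n)' and Q = 'H(n)'.

If not (H(n)), then not (G(n)).


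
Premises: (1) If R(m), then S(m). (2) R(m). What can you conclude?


Modus ponens: from (P → Q) and P, infer Q.
P = 'R(m)' is asserted, and P → Q holds, so Q follows.

S(m).


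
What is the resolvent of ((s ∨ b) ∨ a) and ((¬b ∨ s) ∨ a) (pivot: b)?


The clauses contain complementary literals b and ¬b.
Resolution eliminates this pair and disjoins the remaining literals (merging duplicates).

(s ∨ a)


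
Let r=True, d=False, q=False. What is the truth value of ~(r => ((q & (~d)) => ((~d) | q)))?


Substitute r=True, d=False, q=False:
~d = True
q & (~d) = False & True = False
~d = True
(~d) | q = True | False = True
(q & (~d)) => ((~d) | q) = False => True = True
r => ((q & (~d)) => ((~d) | q)) = True => True = True
~(r => ((q & (~d)) => ((~d) | q))) = False

False


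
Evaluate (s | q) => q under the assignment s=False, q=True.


Substitute s=False, q=True:
s | q = False | True = True
(s | q) => q = True => True = True

True


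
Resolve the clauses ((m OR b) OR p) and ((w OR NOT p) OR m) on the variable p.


The clauses contain complementary literals p and NOTp.
Resolution eliminates this pair and disjoins the remaining literals (merging duplicates).

((b OR m) OR w)


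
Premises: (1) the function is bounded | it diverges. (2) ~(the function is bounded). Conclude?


Disjunctive syllogism: from (P ∨ Q) and ¬P, infer Q.
One disjunct, 'the function is bounded', is ruled out; the other must hold.

it diverges


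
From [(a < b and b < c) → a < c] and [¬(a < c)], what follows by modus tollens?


Modus tollens: from (P → Q) and ¬Q, infer ¬P.
Q = 'a < c' is denied; since P → Q, P must also fail.

Not ((a < b and b < c)).


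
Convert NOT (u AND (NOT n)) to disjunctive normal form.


Step 1: Apply De Morgan: ¬(u ∧ (¬n)) = ¬u ∨ ¬(¬n).
Step 2: Eliminate any double negations (¬¬X = X).

(NOT u) OR n


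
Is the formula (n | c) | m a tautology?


Build the truth table over {c, m, n}:
c | m | n | φ
-------------
False | False | False | False
True | False | False | True
False | True | False | True
True | True | False | True
False | False | True | True
True | False | True | True
False | True | True | True
True | True | True | True
Counterexample at row 1: with c=False, m=False, n=False, the formula is False.

No, it is not a tautology.


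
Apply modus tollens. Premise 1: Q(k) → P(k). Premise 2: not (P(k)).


Modus tollens: from (P → Q) and ¬Q, infer ¬P.
Q = 'P(k)' is denied; since P → Q, P must also fail.

Not (Q(k)).


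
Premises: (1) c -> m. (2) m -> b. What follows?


Hypothetical syllogism: from (P → Q) and (Q → R), infer (P → R).
Chain the two implications through the shared middle term 'm'.

c -> b


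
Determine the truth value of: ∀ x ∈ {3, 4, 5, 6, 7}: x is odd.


Evaluate the predicate on each element: 3:T, 4:F, 5:T, 6:F, 7:T.
Counterexample x = 4 fails the predicate.

F


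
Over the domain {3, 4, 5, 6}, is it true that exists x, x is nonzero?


Evaluate the predicate on each element: 3:True, 4:True, 5:True, 6:True.
Witness x = 3 satisfies the predicate.

True


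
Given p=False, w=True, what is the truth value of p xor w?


Exclusive or is true when exactly one operand is true.
Substitute: p=False, w=True.
False xor True evaluates to True.

True


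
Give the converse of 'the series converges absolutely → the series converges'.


The converse of (P → Q) is (Q → P). It is not in general equivalent to the original.
Here P = 'the series converges absolutely' and Q = 'the series converges'.

If the series converges, then the series converges absolutely.


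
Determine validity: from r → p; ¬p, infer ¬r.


This matches the form of modus tollens: the conclusion follows in every model of the premises.

Valid.


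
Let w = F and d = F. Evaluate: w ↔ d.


Biconditional is true when both operands have the same truth value.
Substitute: w=F, d=F.
F ↔ F evaluates to T.

T


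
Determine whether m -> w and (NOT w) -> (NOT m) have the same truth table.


Compare truth tables:
m | w | φ | ψ
-------------
F | F | T | T
T | F | F | F
F | T | T | T
T | T | T | T
The columns φ and ψ agree on every row.

Yes, they are logically equivalent.


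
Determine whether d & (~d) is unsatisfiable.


Truth table over {d}:
d | φ
-----
False | False
True | False
Every row is false.

Yes, it is a contradiction.


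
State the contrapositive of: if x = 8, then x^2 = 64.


The contrapositive of (P → Q) is (¬Q → ¬P); it is logically equivalent to the original.
Here P = 'x = 8' and Q = 'x^2 = 64'.

If not (x^2 = 64), then not (x = 8).
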